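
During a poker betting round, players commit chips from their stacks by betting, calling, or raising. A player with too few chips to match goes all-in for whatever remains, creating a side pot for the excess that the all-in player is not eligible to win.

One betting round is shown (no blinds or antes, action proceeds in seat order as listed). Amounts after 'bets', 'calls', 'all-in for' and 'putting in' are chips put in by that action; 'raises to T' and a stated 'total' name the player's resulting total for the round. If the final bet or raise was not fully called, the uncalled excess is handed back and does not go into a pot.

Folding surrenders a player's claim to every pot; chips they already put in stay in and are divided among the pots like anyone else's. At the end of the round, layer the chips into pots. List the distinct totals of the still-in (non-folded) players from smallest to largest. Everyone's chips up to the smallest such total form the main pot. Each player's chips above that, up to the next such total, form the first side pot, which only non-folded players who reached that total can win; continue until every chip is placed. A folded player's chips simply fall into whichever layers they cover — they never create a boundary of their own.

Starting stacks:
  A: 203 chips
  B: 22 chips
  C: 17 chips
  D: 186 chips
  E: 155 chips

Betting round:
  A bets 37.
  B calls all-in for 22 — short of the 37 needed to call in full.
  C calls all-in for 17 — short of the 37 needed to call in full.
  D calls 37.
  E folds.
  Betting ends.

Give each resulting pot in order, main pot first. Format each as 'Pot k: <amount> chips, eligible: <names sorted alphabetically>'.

Pot 1: 68 chips, eligible: A, B, C, D
Pot 2: 15 chips, eligible: A, B, D
Pot 3: 30 chips, eligible: A, D

Derivation:
Contributions: A=37, B=22, C=17, D=37
Folded: E
Pot levels (distinct totals of non-folded players): 17, 22, 37
Layer 1-17: 17 each from A, B, C, D = 17*4 = 68 chips; eligible A, B, C, D
Layer 18-22: 5 each from A, B, D = 5*3 = 15 chips; eligible A, B, D
Layer 23-37: 15 each from A, D = 15*2 = 30 chips; eligible A, D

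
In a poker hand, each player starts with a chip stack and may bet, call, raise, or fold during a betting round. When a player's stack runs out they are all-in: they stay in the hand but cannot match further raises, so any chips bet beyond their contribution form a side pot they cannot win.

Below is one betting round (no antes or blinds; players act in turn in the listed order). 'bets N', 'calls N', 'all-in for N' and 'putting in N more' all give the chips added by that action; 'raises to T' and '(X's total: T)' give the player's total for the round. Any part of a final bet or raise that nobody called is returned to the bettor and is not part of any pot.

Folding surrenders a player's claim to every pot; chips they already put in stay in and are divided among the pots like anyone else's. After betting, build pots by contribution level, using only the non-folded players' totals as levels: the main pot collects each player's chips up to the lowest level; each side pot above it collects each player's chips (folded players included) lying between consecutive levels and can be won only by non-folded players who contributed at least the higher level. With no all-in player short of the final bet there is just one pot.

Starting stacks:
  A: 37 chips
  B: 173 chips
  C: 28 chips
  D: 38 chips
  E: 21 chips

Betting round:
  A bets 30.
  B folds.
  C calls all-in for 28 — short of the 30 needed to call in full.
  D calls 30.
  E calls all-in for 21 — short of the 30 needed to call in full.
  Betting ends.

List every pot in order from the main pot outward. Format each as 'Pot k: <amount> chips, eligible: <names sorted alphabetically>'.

Pot 1: 84 chips, eligible: A, C, D, E
Pot 2: 21 chips, eligible: A, C, D
Pot 3: 4 chips, eligible: A, D

Derivation:
Contributions: A=30, C=28, D=30, E=21
Folded: B
Pot levels (distinct totals of non-folded players): 21, 28, 30
Layer 1-21: 21 each from A, C, D, E = 21*4 = 84 chips; eligible A, C, D, E
Layer 22-28: 7 each from A, C, D = 7*3 = 21 chips; eligible A, C, D
Layer 29-30: 2 each from A, D = 2*2 = 4 chips; eligible A, D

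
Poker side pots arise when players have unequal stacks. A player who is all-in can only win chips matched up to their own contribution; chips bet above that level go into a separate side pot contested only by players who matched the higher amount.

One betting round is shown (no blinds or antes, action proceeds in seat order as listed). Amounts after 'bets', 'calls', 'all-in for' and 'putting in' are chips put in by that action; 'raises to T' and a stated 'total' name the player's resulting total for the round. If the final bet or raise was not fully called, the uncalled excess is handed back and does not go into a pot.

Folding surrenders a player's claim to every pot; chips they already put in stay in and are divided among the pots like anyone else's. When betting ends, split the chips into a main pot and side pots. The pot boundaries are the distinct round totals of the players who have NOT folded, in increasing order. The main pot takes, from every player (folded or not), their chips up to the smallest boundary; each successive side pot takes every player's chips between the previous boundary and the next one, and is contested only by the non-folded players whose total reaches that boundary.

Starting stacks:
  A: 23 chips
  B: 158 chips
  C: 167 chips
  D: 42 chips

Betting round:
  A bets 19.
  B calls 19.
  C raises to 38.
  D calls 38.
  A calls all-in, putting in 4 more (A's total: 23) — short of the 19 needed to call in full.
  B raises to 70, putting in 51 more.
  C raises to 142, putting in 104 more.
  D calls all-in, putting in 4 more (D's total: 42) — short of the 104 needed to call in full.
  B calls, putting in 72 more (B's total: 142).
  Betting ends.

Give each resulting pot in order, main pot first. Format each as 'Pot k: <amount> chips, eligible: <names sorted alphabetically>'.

Contributions: A=23, B=142, C=142, D=42
Pot levels (distinct totals of non-folded players): 23, 42, 142
Layer 1-23: 23 each from A, B, C, D = 23*4 = 92 chips; eligible A, B, C, D
Layer 24-42: 19 each from B, C, D = 19*3 = 57 chips; eligible B, C, D
Layer 43-142: 100 each from B, C = 100*2 = 200 chips; eligible B, C

Pot 1: 92 chips, eligible: A, B, C, D
Pot 2: 57 chips, eligible: B, C, D
Pot 3: 200 chips, eligible: B, C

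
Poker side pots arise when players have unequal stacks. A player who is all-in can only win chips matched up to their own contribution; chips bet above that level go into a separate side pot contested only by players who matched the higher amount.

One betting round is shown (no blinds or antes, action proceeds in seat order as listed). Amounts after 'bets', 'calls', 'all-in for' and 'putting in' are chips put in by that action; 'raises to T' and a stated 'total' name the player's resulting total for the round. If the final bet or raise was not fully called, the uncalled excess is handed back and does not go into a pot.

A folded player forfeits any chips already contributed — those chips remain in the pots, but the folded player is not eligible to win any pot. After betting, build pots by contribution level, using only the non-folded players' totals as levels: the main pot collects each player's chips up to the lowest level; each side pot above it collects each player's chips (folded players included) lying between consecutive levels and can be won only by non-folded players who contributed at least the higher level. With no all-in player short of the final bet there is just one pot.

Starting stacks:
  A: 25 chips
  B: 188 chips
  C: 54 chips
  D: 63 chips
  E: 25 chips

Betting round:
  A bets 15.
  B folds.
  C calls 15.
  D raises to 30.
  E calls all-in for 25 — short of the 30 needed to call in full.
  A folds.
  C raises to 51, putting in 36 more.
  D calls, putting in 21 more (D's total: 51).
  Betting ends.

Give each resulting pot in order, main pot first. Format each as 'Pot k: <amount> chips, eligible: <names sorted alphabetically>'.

Pot 1: 90 chips, eligible: C, D, E
Pot 2: 52 chips, eligible: C, D

Derivation:
Contributions: A=15, C=51, D=51, E=25
Folded: A, B
Pot levels (distinct totals of non-folded players): 25, 51
Layer 1-25: A 15 + C 25 + D 25 + E 25 = 90 chips; eligible C, D, E
Layer 26-51: 26 each from C, D = 26*2 = 52 chips; eligible C, D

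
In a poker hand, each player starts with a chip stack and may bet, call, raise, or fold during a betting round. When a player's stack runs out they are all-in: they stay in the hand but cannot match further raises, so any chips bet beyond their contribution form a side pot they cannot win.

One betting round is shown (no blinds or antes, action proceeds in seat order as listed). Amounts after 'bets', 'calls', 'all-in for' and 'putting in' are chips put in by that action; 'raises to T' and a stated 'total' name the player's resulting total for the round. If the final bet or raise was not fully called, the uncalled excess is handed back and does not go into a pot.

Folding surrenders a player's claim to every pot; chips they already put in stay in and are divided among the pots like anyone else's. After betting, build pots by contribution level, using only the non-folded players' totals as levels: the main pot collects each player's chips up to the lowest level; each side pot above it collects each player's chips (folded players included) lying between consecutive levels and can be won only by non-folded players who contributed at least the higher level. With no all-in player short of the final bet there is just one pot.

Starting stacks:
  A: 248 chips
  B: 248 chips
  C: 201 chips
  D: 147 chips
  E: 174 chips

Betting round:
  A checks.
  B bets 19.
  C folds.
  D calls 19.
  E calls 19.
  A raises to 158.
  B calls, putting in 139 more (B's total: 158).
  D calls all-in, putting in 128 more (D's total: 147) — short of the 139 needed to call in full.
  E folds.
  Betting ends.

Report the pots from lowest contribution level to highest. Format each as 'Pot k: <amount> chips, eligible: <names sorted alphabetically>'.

Pot 1: 460 chips, eligible: A, B, D
Pot 2: 22 chips, eligible: A, B

Derivation:
Contributions: A=158, B=158, D=147, E=19
Folded: C, E
Pot levels (distinct totals of non-folded players): 147, 158
Layer 1-147: A 147 + B 147 + D 147 + E 19 = 460 chips; eligible A, B, D
Layer 148-158: 11 each from A, B = 11*2 = 22 chips; eligible A, B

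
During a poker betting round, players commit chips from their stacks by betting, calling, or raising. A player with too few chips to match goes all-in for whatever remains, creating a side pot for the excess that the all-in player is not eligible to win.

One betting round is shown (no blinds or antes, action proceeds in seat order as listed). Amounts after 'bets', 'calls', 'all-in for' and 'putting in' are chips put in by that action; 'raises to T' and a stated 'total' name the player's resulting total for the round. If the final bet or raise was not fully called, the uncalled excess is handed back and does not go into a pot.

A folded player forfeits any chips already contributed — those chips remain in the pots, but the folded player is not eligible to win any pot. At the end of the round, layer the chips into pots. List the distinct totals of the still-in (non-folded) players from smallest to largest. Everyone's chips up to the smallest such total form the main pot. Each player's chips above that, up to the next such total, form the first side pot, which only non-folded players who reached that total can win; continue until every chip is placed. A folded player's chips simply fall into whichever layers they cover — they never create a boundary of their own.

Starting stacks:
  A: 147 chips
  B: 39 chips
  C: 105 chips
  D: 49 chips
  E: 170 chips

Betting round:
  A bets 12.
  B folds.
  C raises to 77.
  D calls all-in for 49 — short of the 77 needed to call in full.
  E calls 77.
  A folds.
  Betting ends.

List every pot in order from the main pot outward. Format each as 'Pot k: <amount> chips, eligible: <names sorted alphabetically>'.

Contributions: A=12, C=77, D=49, E=77
Folded: A, B
Pot levels (distinct totals of non-folded players): 49, 77
Layer 1-49: A 12 + C 49 + D 49 + E 49 = 159 chips; eligible C, D, E
Layer 50-77: 28 each from C, E = 28*2 = 56 chips; eligible C, E

Pot 1: 159 chips, eligible: C, D, E
Pot 2: 56 chips, eligible: C, E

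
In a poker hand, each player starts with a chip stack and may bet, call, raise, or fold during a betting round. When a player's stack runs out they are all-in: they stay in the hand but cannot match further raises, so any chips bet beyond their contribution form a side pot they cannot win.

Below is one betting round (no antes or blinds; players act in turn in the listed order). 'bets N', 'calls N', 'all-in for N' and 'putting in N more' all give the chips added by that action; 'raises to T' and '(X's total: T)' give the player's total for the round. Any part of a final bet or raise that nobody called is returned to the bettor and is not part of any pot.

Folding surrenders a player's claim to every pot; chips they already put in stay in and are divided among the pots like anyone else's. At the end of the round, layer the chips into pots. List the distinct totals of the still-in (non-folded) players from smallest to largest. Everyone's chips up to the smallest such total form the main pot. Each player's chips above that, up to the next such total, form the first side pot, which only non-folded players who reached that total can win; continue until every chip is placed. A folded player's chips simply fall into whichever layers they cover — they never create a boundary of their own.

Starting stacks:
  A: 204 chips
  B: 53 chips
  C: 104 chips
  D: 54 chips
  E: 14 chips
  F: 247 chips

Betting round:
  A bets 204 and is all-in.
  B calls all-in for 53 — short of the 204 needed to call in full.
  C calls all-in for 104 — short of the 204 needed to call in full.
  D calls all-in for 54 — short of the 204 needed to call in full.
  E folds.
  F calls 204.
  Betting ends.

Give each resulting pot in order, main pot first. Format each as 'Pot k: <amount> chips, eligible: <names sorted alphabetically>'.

Contributions: A=204, B=53, C=104, D=54, F=204
Folded: E
Pot levels (distinct totals of non-folded players): 53, 54, 104, 204
Layer 1-53: 53 each from A, B, C, D, F = 53*5 = 265 chips; eligible A, B, C, D, F
Layer 54-54: 1 each from A, C, D, F = 1*4 = 4 chips; eligible A, C, D, F
Layer 55-104: 50 each from A, C, F = 50*3 = 150 chips; eligible A, C, F
Layer 105-204: 100 each from A, F = 100*2 = 200 chips; eligible A, F

Pot 1: 265 chips, eligible: A, B, C, D, F
Pot 2: 4 chips, eligible: A, C, D, F
Pot 3: 150 chips, eligible: A, C, F
Pot 4: 200 chips, eligible: A, F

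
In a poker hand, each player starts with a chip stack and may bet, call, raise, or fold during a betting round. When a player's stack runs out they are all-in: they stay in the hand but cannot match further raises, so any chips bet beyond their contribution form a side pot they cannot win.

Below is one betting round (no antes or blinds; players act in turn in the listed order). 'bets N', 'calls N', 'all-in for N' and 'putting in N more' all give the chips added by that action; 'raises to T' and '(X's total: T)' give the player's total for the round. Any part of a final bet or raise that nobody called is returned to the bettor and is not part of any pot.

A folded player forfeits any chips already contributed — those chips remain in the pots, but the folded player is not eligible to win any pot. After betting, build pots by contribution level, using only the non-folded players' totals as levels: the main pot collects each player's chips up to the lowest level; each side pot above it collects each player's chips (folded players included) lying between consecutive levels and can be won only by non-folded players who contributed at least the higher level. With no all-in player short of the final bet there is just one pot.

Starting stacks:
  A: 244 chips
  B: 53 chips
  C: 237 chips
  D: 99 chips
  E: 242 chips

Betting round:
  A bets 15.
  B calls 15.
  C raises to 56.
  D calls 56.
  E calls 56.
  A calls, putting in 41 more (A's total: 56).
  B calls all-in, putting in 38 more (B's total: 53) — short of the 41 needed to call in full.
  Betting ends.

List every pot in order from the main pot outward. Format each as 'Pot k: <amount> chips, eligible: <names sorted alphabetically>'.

Pot 1: 265 chips, eligible: A, B, C, D, E
Pot 2: 12 chips, eligible: A, C, D, E

Derivation:
Contributions: A=56, B=53, C=56, D=56, E=56
Pot levels (distinct totals of non-folded players): 53, 56
Layer 1-53: 53 each from A, B, C, D, E = 53*5 = 265 chips; eligible A, B, C, D, E
Layer 54-56: 3 each from A, C, D, E = 3*4 = 12 chips; eligible A, C, D, E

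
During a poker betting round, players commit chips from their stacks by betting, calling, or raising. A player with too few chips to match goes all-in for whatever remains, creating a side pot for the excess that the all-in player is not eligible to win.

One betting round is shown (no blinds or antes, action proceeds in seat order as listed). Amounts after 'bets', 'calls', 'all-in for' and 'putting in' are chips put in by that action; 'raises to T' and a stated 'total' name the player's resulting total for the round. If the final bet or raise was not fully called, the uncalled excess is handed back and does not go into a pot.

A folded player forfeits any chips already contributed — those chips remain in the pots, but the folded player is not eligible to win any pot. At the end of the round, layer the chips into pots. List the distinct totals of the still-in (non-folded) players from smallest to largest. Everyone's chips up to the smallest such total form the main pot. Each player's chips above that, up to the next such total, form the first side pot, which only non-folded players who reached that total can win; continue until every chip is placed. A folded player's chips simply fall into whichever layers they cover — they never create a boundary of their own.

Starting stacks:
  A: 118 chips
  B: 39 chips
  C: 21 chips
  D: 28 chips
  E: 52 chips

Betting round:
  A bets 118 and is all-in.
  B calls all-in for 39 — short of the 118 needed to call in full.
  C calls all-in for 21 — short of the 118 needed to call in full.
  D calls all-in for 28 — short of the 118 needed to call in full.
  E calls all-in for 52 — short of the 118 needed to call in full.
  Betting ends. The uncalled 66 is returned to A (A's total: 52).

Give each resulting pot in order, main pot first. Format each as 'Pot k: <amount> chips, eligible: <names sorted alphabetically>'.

Contributions (after 66 returned to A): A=52, B=39, C=21, D=28, E=52
Pot levels (distinct totals of non-folded players): 21, 28, 39, 52
Layer 1-21: 21 each from A, B, C, D, E = 21*5 = 105 chips; eligible A, B, C, D, E
Layer 22-28: 7 each from A, B, D, E = 7*4 = 28 chips; eligible A, B, D, E
Layer 29-39: 11 each from A, B, E = 11*3 = 33 chips; eligible A, B, E
Layer 40-52: 13 each from A, E = 13*2 = 26 chips; eligible A, E

Pot 1: 105 chips, eligible: A, B, C, D, E
Pot 2: 28 chips, eligible: A, B, D, E
Pot 3: 33 chips, eligible: A, B, E
Pot 4: 26 chips, eligible: A, E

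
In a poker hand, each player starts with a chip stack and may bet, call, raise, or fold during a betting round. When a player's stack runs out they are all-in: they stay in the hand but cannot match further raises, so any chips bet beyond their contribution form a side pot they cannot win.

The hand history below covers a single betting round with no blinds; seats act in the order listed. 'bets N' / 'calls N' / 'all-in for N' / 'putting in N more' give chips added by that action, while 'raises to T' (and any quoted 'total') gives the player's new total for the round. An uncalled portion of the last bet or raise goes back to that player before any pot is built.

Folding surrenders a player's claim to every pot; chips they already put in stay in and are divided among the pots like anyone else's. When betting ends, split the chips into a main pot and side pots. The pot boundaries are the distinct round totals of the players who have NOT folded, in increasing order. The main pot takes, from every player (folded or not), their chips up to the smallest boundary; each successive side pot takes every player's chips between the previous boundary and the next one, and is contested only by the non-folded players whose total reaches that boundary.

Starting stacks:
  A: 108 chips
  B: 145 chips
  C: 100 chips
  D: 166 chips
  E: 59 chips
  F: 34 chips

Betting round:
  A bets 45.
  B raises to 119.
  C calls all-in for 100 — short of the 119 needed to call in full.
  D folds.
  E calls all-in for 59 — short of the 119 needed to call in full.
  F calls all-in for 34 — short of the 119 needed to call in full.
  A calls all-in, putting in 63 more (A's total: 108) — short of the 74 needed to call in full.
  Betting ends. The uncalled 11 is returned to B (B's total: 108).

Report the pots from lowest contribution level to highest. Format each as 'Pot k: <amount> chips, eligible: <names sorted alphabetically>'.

Contributions (after 11 returned to B): A=108, B=108, C=100, E=59, F=34
Folded: D
Pot levels (distinct totals of non-folded players): 34, 59, 100, 108
Layer 1-34: 34 each from A, B, C, E, F = 34*5 = 170 chips; eligible A, B, C, E, F
Layer 35-59: 25 each from A, B, C, E = 25*4 = 100 chips; eligible A, B, C, E
Layer 60-100: 41 each from A, B, C = 41*3 = 123 chips; eligible A, B, C
Layer 101-108: 8 each from A, B = 8*2 = 16 chips; eligible A, B

Pot 1: 170 chips, eligible: A, B, C, E, F
Pot 2: 100 chips, eligible: A, B, C, E
Pot 3: 123 chips, eligible: A, B, C
Pot 4: 16 chips, eligible: A, B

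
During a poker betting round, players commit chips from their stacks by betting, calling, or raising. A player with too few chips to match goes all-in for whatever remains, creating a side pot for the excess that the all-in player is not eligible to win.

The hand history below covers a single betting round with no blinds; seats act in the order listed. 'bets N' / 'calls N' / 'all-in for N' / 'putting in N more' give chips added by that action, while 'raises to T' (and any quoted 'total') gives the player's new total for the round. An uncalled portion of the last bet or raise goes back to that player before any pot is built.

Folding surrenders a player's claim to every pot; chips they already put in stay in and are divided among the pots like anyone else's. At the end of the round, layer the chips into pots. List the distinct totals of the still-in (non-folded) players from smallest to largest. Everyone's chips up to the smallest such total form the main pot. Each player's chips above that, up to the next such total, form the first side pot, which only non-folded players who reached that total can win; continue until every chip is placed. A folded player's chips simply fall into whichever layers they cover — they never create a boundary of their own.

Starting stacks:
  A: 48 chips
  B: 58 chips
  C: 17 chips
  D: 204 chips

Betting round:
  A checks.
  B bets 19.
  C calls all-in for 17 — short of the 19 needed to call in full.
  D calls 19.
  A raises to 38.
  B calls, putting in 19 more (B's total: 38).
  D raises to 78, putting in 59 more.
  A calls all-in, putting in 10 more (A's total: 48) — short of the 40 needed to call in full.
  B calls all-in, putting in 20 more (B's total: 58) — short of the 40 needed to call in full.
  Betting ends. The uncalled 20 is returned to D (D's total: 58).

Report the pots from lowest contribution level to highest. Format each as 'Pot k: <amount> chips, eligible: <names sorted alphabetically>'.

Pot 1: 68 chips, eligible: A, B, C, D
Pot 2: 93 chips, eligible: A, B, D
Pot 3: 20 chips, eligible: B, D

Derivation:
Contributions (after 20 returned to D): A=48, B=58, C=17, D=58
Pot levels (distinct totals of non-folded players): 17, 48, 58
Layer 1-17: 17 each from A, B, C, D = 17*4 = 68 chips; eligible A, B, C, D
Layer 18-48: 31 each from A, B, D = 31*3 = 93 chips; eligible A, B, D
Layer 49-58: 10 each from B, D = 10*2 = 20 chips; eligible B, D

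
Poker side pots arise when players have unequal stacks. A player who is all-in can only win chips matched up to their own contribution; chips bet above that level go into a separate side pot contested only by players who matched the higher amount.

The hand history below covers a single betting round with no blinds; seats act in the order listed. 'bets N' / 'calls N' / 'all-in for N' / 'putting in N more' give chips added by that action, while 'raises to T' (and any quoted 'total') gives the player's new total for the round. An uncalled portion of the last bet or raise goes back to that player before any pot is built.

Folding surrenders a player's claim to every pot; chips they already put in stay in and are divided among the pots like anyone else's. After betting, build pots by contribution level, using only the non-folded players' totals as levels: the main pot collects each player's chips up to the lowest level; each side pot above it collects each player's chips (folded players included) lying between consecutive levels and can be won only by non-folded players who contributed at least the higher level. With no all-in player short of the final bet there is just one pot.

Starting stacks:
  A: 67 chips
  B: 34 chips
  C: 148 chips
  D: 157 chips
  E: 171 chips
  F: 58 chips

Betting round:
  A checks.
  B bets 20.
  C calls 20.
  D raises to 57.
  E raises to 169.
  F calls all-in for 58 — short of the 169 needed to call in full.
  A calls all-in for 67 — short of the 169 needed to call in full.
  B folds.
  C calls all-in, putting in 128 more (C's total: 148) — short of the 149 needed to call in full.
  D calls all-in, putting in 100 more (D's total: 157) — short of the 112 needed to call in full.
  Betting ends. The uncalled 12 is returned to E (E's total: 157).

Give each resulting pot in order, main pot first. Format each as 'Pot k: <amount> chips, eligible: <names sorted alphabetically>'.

Contributions (after 12 returned to E): A=67, B=20, C=148, D=157, E=157, F=58
Folded: B
Pot levels (distinct totals of non-folded players): 58, 67, 148, 157
Layer 1-58: A 58 + B 20 + C 58 + D 58 + E 58 + F 58 = 310 chips; eligible A, C, D, E, F
Layer 59-67: 9 each from A, C, D, E = 9*4 = 36 chips; eligible A, C, D, E
Layer 68-148: 81 each from C, D, E = 81*3 = 243 chips; eligible C, D, E
Layer 149-157: 9 each from D, E = 9*2 = 18 chips; eligible D, E

Pot 1: 310 chips, eligible: A, C, D, E, F
Pot 2: 36 chips, eligible: A, C, D, E
Pot 3: 243 chips, eligible: C, D, E
Pot 4: 18 chips, eligible: D, E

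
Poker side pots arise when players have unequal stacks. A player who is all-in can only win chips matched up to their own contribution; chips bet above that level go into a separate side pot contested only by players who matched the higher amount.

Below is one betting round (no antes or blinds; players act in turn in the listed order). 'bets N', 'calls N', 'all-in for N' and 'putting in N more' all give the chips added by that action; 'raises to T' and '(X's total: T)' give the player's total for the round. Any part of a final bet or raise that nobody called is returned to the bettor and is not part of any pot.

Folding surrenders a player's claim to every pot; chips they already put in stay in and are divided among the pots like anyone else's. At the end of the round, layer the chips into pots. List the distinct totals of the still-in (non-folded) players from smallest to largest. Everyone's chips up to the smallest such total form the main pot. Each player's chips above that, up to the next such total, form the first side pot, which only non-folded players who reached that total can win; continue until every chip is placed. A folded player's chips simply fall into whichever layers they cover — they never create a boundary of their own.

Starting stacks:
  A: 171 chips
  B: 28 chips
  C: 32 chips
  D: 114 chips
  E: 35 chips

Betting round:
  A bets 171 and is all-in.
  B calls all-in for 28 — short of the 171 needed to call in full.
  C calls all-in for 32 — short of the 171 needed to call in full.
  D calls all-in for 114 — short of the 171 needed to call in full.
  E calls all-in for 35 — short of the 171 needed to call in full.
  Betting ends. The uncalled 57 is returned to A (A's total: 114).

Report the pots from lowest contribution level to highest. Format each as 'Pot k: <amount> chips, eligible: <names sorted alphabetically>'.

Pot 1: 140 chips, eligible: A, B, C, D, E
Pot 2: 16 chips, eligible: A, C, D, E
Pot 3: 9 chips, eligible: A, D, E
Pot 4: 158 chips, eligible: A, D

Derivation:
Contributions (after 57 returned to A): A=114, B=28, C=32, D=114, E=35
Pot levels (distinct totals of non-folded players): 28, 32, 35, 114
Layer 1-28: 28 each from A, B, C, D, E = 28*5 = 140 chips; eligible A, B, C, D, E
Layer 29-32: 4 each from A, C, D, E = 4*4 = 16 chips; eligible A, C, D, E
Layer 33-35: 3 each from A, D, E = 3*3 = 9 chips; eligible A, D, E
Layer 36-114: 79 each from A, D = 79*2 = 158 chips; eligible A, D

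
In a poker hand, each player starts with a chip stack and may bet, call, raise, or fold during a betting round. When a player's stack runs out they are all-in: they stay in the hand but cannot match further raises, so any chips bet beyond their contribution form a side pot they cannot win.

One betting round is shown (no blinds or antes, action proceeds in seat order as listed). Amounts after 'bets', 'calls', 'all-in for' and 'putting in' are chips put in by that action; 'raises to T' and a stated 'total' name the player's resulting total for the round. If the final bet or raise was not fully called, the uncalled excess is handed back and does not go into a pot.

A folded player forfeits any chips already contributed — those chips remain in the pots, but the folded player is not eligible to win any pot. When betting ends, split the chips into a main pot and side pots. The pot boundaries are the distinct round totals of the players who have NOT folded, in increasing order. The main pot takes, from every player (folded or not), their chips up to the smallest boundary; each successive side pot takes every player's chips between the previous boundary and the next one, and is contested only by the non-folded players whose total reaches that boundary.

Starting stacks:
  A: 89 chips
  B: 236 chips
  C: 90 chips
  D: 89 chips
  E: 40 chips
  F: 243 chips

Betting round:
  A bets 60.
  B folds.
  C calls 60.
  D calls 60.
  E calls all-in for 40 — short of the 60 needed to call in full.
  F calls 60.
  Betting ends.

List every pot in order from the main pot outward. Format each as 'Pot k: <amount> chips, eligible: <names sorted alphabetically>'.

Pot 1: 200 chips, eligible: A, C, D, E, F
Pot 2: 80 chips, eligible: A, C, D, F

Derivation:
Contributions: A=60, C=60, D=60, E=40, F=60
Folded: B
Pot levels (distinct totals of non-folded players): 40, 60
Layer 1-40: 40 each from A, C, D, E, F = 40*5 = 200 chips; eligible A, C, D, E, F
Layer 41-60: 20 each from A, C, D, F = 20*4 = 80 chips; eligible A, C, D, F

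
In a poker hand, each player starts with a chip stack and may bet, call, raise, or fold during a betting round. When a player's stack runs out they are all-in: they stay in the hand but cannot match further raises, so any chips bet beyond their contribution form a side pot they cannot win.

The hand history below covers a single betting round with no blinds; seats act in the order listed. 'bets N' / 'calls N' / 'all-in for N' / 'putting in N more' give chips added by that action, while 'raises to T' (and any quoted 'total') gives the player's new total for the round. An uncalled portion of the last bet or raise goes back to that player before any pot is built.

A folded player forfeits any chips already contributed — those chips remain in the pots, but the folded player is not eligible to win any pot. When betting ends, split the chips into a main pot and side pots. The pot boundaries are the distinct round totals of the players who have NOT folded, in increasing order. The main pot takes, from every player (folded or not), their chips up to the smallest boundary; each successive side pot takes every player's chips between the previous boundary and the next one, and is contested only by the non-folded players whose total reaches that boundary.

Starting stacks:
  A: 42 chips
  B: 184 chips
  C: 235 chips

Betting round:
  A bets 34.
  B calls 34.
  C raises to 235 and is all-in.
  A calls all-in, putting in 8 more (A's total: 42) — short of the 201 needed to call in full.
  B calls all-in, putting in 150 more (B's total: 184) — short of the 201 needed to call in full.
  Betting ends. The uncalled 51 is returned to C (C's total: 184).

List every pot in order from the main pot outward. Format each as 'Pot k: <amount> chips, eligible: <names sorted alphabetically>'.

Contributions (after 51 returned to C): A=42, B=184, C=184
Pot levels (distinct totals of non-folded players): 42, 184
Layer 1-42: 42 each from A, B, C = 42*3 = 126 chips; eligible A, B, C
Layer 43-184: 142 each from B, C = 142*2 = 284 chips; eligible B, C

Pot 1: 126 chips, eligible: A, B, C
Pot 2: 284 chips, eligible: B, C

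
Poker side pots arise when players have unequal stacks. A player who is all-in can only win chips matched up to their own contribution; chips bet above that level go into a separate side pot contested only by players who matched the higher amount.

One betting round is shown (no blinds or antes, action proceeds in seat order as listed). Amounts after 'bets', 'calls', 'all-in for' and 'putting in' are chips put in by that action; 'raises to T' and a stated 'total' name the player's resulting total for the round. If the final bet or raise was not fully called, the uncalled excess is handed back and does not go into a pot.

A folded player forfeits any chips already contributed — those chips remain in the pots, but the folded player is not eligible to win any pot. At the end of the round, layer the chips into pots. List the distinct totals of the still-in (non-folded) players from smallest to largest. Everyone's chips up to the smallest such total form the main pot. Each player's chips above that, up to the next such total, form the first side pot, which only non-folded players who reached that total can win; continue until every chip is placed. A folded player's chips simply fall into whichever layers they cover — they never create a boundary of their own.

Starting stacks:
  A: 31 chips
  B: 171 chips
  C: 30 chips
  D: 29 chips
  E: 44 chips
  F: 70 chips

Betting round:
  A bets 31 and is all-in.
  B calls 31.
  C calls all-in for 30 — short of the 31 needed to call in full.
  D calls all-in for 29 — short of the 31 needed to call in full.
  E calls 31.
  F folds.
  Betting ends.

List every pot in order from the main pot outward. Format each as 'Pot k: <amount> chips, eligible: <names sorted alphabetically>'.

Pot 1: 145 chips, eligible: A, B, C, D, E
Pot 2: 4 chips, eligible: A, B, C, E
Pot 3: 3 chips, eligible: A, B, E

Derivation:
Contributions: A=31, B=31, C=30, D=29, E=31
Folded: F
Pot levels (distinct totals of non-folded players): 29, 30, 31
Layer 1-29: 29 each from A, B, C, D, E = 29*5 = 145 chips; eligible A, B, C, D, E
Layer 30-30: 1 each from A, B, C, E = 1*4 = 4 chips; eligible A, B, C, E
Layer 31-31: 1 each from A, B, E = 1*3 = 3 chips; eligible A, B, E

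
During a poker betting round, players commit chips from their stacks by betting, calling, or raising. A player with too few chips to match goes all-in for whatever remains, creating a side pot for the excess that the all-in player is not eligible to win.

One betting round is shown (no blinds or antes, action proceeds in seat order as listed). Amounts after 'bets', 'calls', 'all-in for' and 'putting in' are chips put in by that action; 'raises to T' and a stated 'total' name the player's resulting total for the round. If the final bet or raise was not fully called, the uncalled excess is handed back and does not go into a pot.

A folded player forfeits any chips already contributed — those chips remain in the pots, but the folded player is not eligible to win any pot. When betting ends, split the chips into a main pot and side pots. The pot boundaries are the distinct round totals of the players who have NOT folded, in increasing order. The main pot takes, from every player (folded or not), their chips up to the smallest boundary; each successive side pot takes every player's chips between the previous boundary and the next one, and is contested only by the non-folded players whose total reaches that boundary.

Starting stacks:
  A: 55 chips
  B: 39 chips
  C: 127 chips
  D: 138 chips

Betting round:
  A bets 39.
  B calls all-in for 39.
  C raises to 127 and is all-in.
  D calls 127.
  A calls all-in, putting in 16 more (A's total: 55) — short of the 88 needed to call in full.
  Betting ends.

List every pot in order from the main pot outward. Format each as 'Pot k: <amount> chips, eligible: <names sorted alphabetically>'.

Pot 1: 156 chips, eligible: A, B, C, D
Pot 2: 48 chips, eligible: A, C, D
Pot 3: 144 chips, eligible: C, D

Derivation:
Contributions: A=55, B=39, C=127, D=127
Pot levels (distinct totals of non-folded players): 39, 55, 127
Layer 1-39: 39 each from A, B, C, D = 39*4 = 156 chips; eligible A, B, C, D
Layer 40-55: 16 each from A, C, D = 16*3 = 48 chips; eligible A, C, D
Layer 56-127: 72 each from C, D = 72*2 = 144 chips; eligible C, D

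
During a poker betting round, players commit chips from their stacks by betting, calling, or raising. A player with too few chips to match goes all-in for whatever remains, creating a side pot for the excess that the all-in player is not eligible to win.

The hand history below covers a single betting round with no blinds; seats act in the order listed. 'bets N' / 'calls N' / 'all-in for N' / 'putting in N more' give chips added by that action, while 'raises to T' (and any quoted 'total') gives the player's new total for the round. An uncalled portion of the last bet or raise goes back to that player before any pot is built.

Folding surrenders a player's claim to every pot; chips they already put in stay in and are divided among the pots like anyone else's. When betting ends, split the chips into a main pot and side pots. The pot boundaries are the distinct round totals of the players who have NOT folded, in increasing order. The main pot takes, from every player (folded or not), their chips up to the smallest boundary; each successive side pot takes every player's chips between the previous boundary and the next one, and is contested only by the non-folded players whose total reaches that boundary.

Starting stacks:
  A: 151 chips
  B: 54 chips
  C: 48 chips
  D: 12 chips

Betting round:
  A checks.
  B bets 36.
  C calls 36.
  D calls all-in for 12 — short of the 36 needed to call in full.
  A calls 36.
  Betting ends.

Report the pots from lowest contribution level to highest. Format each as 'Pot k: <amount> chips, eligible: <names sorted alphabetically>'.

Pot 1: 48 chips, eligible: A, B, C, D
Pot 2: 72 chips, eligible: A, B, C

Derivation:
Contributions: A=36, B=36, C=36, D=12
Pot levels (distinct totals of non-folded players): 12, 36
Layer 1-12: 12 each from A, B, C, D = 12*4 = 48 chips; eligible A, B, C, D
Layer 13-36: 24 each from A, B, C = 24*3 = 72 chips; eligible A, B, C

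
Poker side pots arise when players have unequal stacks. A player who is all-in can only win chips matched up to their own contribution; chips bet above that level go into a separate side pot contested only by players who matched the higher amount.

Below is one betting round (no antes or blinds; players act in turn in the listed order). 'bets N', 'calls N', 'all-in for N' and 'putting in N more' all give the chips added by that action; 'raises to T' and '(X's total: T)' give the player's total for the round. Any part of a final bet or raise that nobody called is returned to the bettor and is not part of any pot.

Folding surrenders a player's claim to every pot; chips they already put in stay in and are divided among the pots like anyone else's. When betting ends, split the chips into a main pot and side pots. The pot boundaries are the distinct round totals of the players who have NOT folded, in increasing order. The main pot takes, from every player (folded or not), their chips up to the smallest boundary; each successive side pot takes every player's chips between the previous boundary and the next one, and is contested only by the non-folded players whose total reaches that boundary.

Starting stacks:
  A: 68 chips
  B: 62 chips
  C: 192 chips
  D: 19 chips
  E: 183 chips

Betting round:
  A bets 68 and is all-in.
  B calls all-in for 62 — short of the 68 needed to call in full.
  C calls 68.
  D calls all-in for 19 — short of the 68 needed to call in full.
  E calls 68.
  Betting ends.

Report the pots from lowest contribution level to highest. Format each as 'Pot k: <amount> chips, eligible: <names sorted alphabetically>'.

Pot 1: 95 chips, eligible: A, B, C, D, E
Pot 2: 172 chips, eligible: A, B, C, E
Pot 3: 18 chips, eligible: A, C, E

Derivation:
Contributions: A=68, B=62, C=68, D=19, E=68
Pot levels (distinct totals of non-folded players): 19, 62, 68
Layer 1-19: 19 each from A, B, C, D, E = 19*5 = 95 chips; eligible A, B, C, D, E
Layer 20-62: 43 each from A, B, C, E = 43*4 = 172 chips; eligible A, B, C, E
Layer 63-68: 6 each from A, C, E = 6*3 = 18 chips; eligible A, C, E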